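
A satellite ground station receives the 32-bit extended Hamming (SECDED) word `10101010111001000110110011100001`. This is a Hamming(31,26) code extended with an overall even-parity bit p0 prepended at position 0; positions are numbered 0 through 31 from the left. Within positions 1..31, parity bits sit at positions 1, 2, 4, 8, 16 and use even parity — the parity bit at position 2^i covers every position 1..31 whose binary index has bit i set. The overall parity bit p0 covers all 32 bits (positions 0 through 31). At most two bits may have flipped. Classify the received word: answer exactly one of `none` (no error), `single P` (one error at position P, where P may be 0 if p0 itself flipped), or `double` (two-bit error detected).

s1: b1⊕b3⊕b5⊕b7⊕b9⊕b11⊕b13⊕b15⊕b17⊕b19⊕b21⊕b23⊕b25⊕b27⊕b29⊕b31 = 0⊕0⊕0⊕0⊕1⊕0⊕1⊕0⊕1⊕0⊕1⊕0⊕1⊕0⊕0⊕1 = 0
s2: b2⊕b3⊕b6⊕b7⊕b10⊕b11⊕b14⊕b15⊕b18⊕b19⊕b22⊕b23⊕b26⊕b27⊕b30⊕b31 = 1⊕0⊕1⊕0⊕1⊕0⊕0⊕0⊕1⊕0⊕0⊕0⊕1⊕0⊕0⊕1 = 0
s4: b4⊕b5⊕b6⊕b7⊕b12⊕b13⊕b14⊕b15⊕b20⊕b21⊕b22⊕b23⊕b28⊕b29⊕b30⊕b31 = 1⊕0⊕1⊕0⊕0⊕1⊕0⊕0⊕1⊕1⊕0⊕0⊕0⊕0⊕0⊕1 = 0
s8: b8⊕b9⊕b10⊕b11⊕b12⊕b13⊕b14⊕b15⊕b24⊕b25⊕b26⊕b27⊕b28⊕b29⊕b30⊕b31 = 1⊕1⊕1⊕0⊕0⊕1⊕0⊕0⊕1⊕1⊕1⊕0⊕0⊕0⊕0⊕1 = 0
s16: b16⊕b17⊕b18⊕b19⊕b20⊕b21⊕b22⊕b23⊕b24⊕b25⊕b26⊕b27⊕b28⊕b29⊕b30⊕b31 = 0⊕1⊕1⊕0⊕1⊕1⊕0⊕0⊕1⊕1⊕1⊕0⊕0⊕0⊕0⊕1 = 0
Syndrome (s16...s1) = 00000 → position 0 (no error).
Overall parity (XOR of all 32 bits, including p0): 1⊕0⊕1⊕0⊕1⊕0⊕1⊕0⊕1⊕1⊕1⊕0⊕0⊕1⊕0⊕0⊕0⊕1⊕1⊕0⊕1⊕1⊕0⊕0⊕1⊕1⊕1⊕0⊕0⊕0⊕0⊕1 = 0
Overall=0, syndrome position=0 → no error.

none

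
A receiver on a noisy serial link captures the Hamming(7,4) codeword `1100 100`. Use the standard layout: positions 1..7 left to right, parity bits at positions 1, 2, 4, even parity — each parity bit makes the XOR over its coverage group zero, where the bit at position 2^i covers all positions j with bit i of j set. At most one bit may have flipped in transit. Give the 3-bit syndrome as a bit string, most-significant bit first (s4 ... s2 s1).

s1: b1⊕b3⊕b5⊕b7 = 1⊕0⊕1⊕0 = 0
s2: b2⊕b3⊕b6⊕b7 = 1⊕0⊕0⊕0 = 1
s4: b4⊕b5⊕b6⊕b7 = 0⊕1⊕0⊕0 = 1
Syndrome (s4...s1) = 110 → position 6.

110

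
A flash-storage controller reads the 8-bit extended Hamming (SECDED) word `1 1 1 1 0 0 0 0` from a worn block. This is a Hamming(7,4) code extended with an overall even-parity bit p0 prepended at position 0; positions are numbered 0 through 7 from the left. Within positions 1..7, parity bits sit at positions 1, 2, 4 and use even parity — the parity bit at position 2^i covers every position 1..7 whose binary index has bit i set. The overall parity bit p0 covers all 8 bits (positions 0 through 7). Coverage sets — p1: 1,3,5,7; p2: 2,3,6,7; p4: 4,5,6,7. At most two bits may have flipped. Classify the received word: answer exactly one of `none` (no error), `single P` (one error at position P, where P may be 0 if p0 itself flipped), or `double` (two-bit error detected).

none

s1: b1⊕b3⊕b5⊕b7 = 1⊕1⊕0⊕0 = 0
s2: b2⊕b3⊕b6⊕b7 = 1⊕1⊕0⊕0 = 0
s4: b4⊕b5⊕b6⊕b7 = 0⊕0⊕0⊕0 = 0
Syndrome (s4...s1) = 000 → position 0 (no error).
Overall parity (XOR of all 8 bits, including p0): 1⊕1⊕1⊕1⊕0⊕0⊕0⊕0 = 0
Overall=0, syndrome position=0 → no error.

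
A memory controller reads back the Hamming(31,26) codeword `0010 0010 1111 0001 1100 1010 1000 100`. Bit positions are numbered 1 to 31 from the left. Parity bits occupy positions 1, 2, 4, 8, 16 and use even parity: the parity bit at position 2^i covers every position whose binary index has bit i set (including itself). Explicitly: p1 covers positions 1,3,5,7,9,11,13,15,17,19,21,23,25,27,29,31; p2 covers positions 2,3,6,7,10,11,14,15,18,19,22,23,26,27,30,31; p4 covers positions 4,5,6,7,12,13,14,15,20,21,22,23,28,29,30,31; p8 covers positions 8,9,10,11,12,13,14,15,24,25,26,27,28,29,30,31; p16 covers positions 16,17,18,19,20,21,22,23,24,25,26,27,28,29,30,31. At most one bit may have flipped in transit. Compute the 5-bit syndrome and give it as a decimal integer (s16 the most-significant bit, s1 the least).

21

s1: b1⊕b3⊕b5⊕b7⊕b9⊕b11⊕b13⊕b15⊕b17⊕b19⊕b21⊕b23⊕b25⊕b27⊕b29⊕b31 = 0⊕1⊕0⊕1⊕1⊕1⊕0⊕0⊕1⊕0⊕1⊕1⊕1⊕0⊕1⊕0 = 1
s2: b2⊕b3⊕b6⊕b7⊕b10⊕b11⊕b14⊕b15⊕b18⊕b19⊕b22⊕b23⊕b26⊕b27⊕b30⊕b31 = 0⊕1⊕0⊕1⊕1⊕1⊕0⊕0⊕1⊕0⊕0⊕1⊕0⊕0⊕0⊕0 = 0
s4: b4⊕b5⊕b6⊕b7⊕b12⊕b13⊕b14⊕b15⊕b20⊕b21⊕b22⊕b23⊕b28⊕b29⊕b30⊕b31 = 0⊕0⊕0⊕1⊕1⊕0⊕0⊕0⊕0⊕1⊕0⊕1⊕0⊕1⊕0⊕0 = 1
s8: b8⊕b9⊕b10⊕b11⊕b12⊕b13⊕b14⊕b15⊕b24⊕b25⊕b26⊕b27⊕b28⊕b29⊕b30⊕b31 = 0⊕1⊕1⊕1⊕1⊕0⊕0⊕0⊕0⊕1⊕0⊕0⊕0⊕1⊕0⊕0 = 0
s16: b16⊕b17⊕b18⊕b19⊕b20⊕b21⊕b22⊕b23⊕b24⊕b25⊕b26⊕b27⊕b28⊕b29⊕b30⊕b31 = 1⊕1⊕1⊕0⊕0⊕1⊕0⊕1⊕0⊕1⊕0⊕0⊕0⊕1⊕0⊕0 = 1
Syndrome (s16...s1) = 10101 → position 21.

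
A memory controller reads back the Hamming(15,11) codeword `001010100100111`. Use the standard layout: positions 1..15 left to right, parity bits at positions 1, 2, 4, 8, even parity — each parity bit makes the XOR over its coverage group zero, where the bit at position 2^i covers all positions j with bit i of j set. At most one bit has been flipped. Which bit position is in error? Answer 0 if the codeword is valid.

7

s1: b1⊕b3⊕b5⊕b7⊕b9⊕b11⊕b13⊕b15 = 0⊕1⊕1⊕1⊕0⊕0⊕1⊕1 = 1
s2: b2⊕b3⊕b6⊕b7⊕b10⊕b11⊕b14⊕b15 = 0⊕1⊕0⊕1⊕1⊕0⊕1⊕1 = 1
s4: b4⊕b5⊕b6⊕b7⊕b12⊕b13⊕b14⊕b15 = 0⊕1⊕0⊕1⊕0⊕1⊕1⊕1 = 1
s8: b8⊕b9⊕b10⊕b11⊕b12⊕b13⊕b14⊕b15 = 0⊕0⊕1⊕0⊕0⊕1⊕1⊕1 = 0
Syndrome (s8...s1) = 0111 → position 7.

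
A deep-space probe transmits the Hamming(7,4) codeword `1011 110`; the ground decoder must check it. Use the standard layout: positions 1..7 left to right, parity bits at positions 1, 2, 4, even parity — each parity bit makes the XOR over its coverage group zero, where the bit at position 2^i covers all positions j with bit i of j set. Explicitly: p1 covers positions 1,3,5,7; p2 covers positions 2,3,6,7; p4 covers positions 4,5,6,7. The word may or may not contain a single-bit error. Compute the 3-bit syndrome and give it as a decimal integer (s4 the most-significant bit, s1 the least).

5

s1: b1⊕b3⊕b5⊕b7 = 1⊕1⊕1⊕0 = 1
s2: b2⊕b3⊕b6⊕b7 = 0⊕1⊕1⊕0 = 0
s4: b4⊕b5⊕b6⊕b7 = 1⊕1⊕1⊕0 = 1
Syndrome (s4...s1) = 101 → position 5.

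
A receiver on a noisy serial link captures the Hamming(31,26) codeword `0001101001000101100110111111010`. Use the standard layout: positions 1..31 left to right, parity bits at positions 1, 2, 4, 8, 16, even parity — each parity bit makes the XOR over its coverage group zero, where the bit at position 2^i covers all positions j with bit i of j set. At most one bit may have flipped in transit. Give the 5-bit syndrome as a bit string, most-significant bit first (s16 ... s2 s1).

s1: b1⊕b3⊕b5⊕b7⊕b9⊕b11⊕b13⊕b15⊕b17⊕b19⊕b21⊕b23⊕b25⊕b27⊕b29⊕b31 = 0⊕0⊕1⊕1⊕0⊕0⊕0⊕0⊕1⊕0⊕1⊕1⊕1⊕1⊕0⊕0 = 1
s2: b2⊕b3⊕b6⊕b7⊕b10⊕b11⊕b14⊕b15⊕b18⊕b19⊕b22⊕b23⊕b26⊕b27⊕b30⊕b31 = 0⊕0⊕0⊕1⊕1⊕0⊕1⊕0⊕0⊕0⊕0⊕1⊕1⊕1⊕1⊕0 = 1
s4: b4⊕b5⊕b6⊕b7⊕b12⊕b13⊕b14⊕b15⊕b20⊕b21⊕b22⊕b23⊕b28⊕b29⊕b30⊕b31 = 1⊕1⊕0⊕1⊕0⊕0⊕1⊕0⊕1⊕1⊕0⊕1⊕1⊕0⊕1⊕0 = 1
s8: b8⊕b9⊕b10⊕b11⊕b12⊕b13⊕b14⊕b15⊕b24⊕b25⊕b26⊕b27⊕b28⊕b29⊕b30⊕b31 = 0⊕0⊕1⊕0⊕0⊕0⊕1⊕0⊕1⊕1⊕1⊕1⊕1⊕0⊕1⊕0 = 0
s16: b16⊕b17⊕b18⊕b19⊕b20⊕b21⊕b22⊕b23⊕b24⊕b25⊕b26⊕b27⊕b28⊕b29⊕b30⊕b31 = 1⊕1⊕0⊕0⊕1⊕1⊕0⊕1⊕1⊕1⊕1⊕1⊕1⊕0⊕1⊕0 = 1
Syndrome (s16...s1) = 10111 → position 23.

10111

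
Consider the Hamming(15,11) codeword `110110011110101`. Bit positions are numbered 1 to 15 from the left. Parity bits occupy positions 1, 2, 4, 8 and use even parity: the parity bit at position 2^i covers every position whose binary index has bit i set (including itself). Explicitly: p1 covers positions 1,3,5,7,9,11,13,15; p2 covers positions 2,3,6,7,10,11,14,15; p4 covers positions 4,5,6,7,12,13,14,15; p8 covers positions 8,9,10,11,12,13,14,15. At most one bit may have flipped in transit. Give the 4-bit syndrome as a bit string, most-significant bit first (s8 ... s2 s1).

0000

s1: b1⊕b3⊕b5⊕b7⊕b9⊕b11⊕b13⊕b15 = 1⊕0⊕1⊕0⊕1⊕1⊕1⊕1 = 0
s2: b2⊕b3⊕b6⊕b7⊕b10⊕b11⊕b14⊕b15 = 1⊕0⊕0⊕0⊕1⊕1⊕0⊕1 = 0
s4: b4⊕b5⊕b6⊕b7⊕b12⊕b13⊕b14⊕b15 = 1⊕1⊕0⊕0⊕0⊕1⊕0⊕1 = 0
s8: b8⊕b9⊕b10⊕b11⊕b12⊕b13⊕b14⊕b15 = 1⊕1⊕1⊕1⊕0⊕1⊕0⊕1 = 0
Syndrome (s8...s1) = 0000 → position 0 (no error).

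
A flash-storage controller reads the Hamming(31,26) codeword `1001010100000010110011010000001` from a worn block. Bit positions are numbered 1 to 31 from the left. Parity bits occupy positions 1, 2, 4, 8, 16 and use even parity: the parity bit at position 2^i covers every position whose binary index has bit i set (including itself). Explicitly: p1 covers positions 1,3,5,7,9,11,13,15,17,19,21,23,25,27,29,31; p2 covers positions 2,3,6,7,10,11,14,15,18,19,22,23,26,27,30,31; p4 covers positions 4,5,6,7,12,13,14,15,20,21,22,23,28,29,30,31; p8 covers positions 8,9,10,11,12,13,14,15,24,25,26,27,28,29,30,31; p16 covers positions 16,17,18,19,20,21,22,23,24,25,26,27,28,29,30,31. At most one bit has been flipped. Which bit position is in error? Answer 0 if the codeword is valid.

3

s1: b1⊕b3⊕b5⊕b7⊕b9⊕b11⊕b13⊕b15⊕b17⊕b19⊕b21⊕b23⊕b25⊕b27⊕b29⊕b31 = 1⊕0⊕0⊕0⊕0⊕0⊕0⊕1⊕1⊕0⊕1⊕0⊕0⊕0⊕0⊕1 = 1
s2: b2⊕b3⊕b6⊕b7⊕b10⊕b11⊕b14⊕b15⊕b18⊕b19⊕b22⊕b23⊕b26⊕b27⊕b30⊕b31 = 0⊕0⊕1⊕0⊕0⊕0⊕0⊕1⊕1⊕0⊕1⊕0⊕0⊕0⊕0⊕1 = 1
s4: b4⊕b5⊕b6⊕b7⊕b12⊕b13⊕b14⊕b15⊕b20⊕b21⊕b22⊕b23⊕b28⊕b29⊕b30⊕b31 = 1⊕0⊕1⊕0⊕0⊕0⊕0⊕1⊕0⊕1⊕1⊕0⊕0⊕0⊕0⊕1 = 0
s8: b8⊕b9⊕b10⊕b11⊕b12⊕b13⊕b14⊕b15⊕b24⊕b25⊕b26⊕b27⊕b28⊕b29⊕b30⊕b31 = 1⊕0⊕0⊕0⊕0⊕0⊕0⊕1⊕1⊕0⊕0⊕0⊕0⊕0⊕0⊕1 = 0
s16: b16⊕b17⊕b18⊕b19⊕b20⊕b21⊕b22⊕b23⊕b24⊕b25⊕b26⊕b27⊕b28⊕b29⊕b30⊕b31 = 0⊕1⊕1⊕0⊕0⊕1⊕1⊕0⊕1⊕0⊕0⊕0⊕0⊕0⊕0⊕1 = 0
Syndrome (s16...s1) = 00011 → position 3.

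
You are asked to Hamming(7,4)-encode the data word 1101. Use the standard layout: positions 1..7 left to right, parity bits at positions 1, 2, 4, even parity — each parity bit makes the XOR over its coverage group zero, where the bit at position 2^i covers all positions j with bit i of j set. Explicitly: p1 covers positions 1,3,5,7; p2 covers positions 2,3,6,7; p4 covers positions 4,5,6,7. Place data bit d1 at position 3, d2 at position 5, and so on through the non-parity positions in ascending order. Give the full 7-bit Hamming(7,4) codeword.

1010101

Place data bits at non-power-of-two positions: b3=1, b5=1, b6=0, b7=1.
p1 = XOR of data positions {3,5,7} = 1⊕1⊕1 = 1
p2 = XOR of data positions {3,6,7} = 1⊕0⊕1 = 0
p4 = XOR of data positions {5,6,7} = 1⊕0⊕1 = 0
Codeword b1..b7 = 1010101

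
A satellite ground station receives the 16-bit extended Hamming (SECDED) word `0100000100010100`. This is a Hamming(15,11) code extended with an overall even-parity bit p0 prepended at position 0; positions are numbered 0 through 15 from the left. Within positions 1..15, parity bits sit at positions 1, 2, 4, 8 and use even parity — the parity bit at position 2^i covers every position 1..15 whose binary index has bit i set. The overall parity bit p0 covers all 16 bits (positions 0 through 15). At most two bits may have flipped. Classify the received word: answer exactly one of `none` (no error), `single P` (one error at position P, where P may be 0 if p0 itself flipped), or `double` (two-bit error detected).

none

s1: b1⊕b3⊕b5⊕b7⊕b9⊕b11⊕b13⊕b15 = 1⊕0⊕0⊕1⊕0⊕1⊕1⊕0 = 0
s2: b2⊕b3⊕b6⊕b7⊕b10⊕b11⊕b14⊕b15 = 0⊕0⊕0⊕1⊕0⊕1⊕0⊕0 = 0
s4: b4⊕b5⊕b6⊕b7⊕b12⊕b13⊕b14⊕b15 = 0⊕0⊕0⊕1⊕0⊕1⊕0⊕0 = 0
s8: b8⊕b9⊕b10⊕b11⊕b12⊕b13⊕b14⊕b15 = 0⊕0⊕0⊕1⊕0⊕1⊕0⊕0 = 0
Syndrome (s8...s1) = 0000 → position 0 (no error).
Overall parity (XOR of all 16 bits, including p0): 0⊕1⊕0⊕0⊕0⊕0⊕0⊕1⊕0⊕0⊕0⊕1⊕0⊕1⊕0⊕0 = 0
Overall=0, syndrome position=0 → no error.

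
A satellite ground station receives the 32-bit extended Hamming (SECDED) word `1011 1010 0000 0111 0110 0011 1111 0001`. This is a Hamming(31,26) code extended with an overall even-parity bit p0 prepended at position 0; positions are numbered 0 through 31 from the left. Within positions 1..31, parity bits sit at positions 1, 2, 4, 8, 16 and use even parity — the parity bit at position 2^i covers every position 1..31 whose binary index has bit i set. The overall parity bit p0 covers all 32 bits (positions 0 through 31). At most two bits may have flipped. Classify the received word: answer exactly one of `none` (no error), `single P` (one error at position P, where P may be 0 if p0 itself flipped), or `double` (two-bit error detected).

single 18

s1: b1⊕b3⊕b5⊕b7⊕b9⊕b11⊕b13⊕b15⊕b17⊕b19⊕b21⊕b23⊕b25⊕b27⊕b29⊕b31 = 0⊕1⊕0⊕0⊕0⊕0⊕1⊕1⊕1⊕0⊕0⊕1⊕1⊕1⊕0⊕1 = 0
s2: b2⊕b3⊕b6⊕b7⊕b10⊕b11⊕b14⊕b15⊕b18⊕b19⊕b22⊕b23⊕b26⊕b27⊕b30⊕b31 = 1⊕1⊕1⊕0⊕0⊕0⊕1⊕1⊕1⊕0⊕1⊕1⊕1⊕1⊕0⊕1 = 1
s4: b4⊕b5⊕b6⊕b7⊕b12⊕b13⊕b14⊕b15⊕b20⊕b21⊕b22⊕b23⊕b28⊕b29⊕b30⊕b31 = 1⊕0⊕1⊕0⊕0⊕1⊕1⊕1⊕0⊕0⊕1⊕1⊕0⊕0⊕0⊕1 = 0
s8: b8⊕b9⊕b10⊕b11⊕b12⊕b13⊕b14⊕b15⊕b24⊕b25⊕b26⊕b27⊕b28⊕b29⊕b30⊕b31 = 0⊕0⊕0⊕0⊕0⊕1⊕1⊕1⊕1⊕1⊕1⊕1⊕0⊕0⊕0⊕1 = 0
s16: b16⊕b17⊕b18⊕b19⊕b20⊕b21⊕b22⊕b23⊕b24⊕b25⊕b26⊕b27⊕b28⊕b29⊕b30⊕b31 = 0⊕1⊕1⊕0⊕0⊕0⊕1⊕1⊕1⊕1⊕1⊕1⊕0⊕0⊕0⊕1 = 1
Syndrome (s16...s1) = 10010 → position 18.
Overall parity (XOR of all 32 bits, including p0): 1⊕0⊕1⊕1⊕1⊕0⊕1⊕0⊕0⊕0⊕0⊕0⊕0⊕1⊕1⊕1⊕0⊕1⊕1⊕0⊕0⊕0⊕1⊕1⊕1⊕1⊕1⊕1⊕0⊕0⊕0⊕1 = 1
Overall=1, syndrome position=18 → single-bit error at position 18.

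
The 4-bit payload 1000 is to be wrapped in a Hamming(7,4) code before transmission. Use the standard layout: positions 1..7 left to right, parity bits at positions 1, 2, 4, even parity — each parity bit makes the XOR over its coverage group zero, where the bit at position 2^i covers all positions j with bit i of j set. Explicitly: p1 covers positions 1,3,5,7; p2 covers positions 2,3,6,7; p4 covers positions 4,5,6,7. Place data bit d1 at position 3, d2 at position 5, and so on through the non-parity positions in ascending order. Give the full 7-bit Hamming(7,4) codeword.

Place data bits at non-power-of-two positions: b3=1, b5=0, b6=0, b7=0.
p1 = XOR of data positions {3,5,7} = 1⊕0⊕0 = 1
p2 = XOR of data positions {3,6,7} = 1⊕0⊕0 = 1
p4 = XOR of data positions {5,6,7} = 0⊕0⊕0 = 0
Codeword b1..b7 = 1110000

1110000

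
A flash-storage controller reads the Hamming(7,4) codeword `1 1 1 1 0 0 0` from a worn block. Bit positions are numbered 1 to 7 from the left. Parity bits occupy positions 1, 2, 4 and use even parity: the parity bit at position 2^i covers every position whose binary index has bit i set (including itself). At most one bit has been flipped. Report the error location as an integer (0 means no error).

s1: b1⊕b3⊕b5⊕b7 = 1⊕1⊕0⊕0 = 0
s2: b2⊕b3⊕b6⊕b7 = 1⊕1⊕0⊕0 = 0
s4: b4⊕b5⊕b6⊕b7 = 1⊕0⊕0⊕0 = 1
Syndrome (s4...s1) = 100 → position 4.

4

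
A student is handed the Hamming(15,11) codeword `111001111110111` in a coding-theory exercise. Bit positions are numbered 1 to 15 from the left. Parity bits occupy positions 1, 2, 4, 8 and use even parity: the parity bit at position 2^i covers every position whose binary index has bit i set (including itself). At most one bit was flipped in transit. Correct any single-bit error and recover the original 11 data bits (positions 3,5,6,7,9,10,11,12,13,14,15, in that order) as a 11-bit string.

s1: b1⊕b3⊕b5⊕b7⊕b9⊕b11⊕b13⊕b15 = 1⊕1⊕0⊕1⊕1⊕1⊕1⊕1 = 1
s2: b2⊕b3⊕b6⊕b7⊕b10⊕b11⊕b14⊕b15 = 1⊕1⊕1⊕1⊕1⊕1⊕1⊕1 = 0
s4: b4⊕b5⊕b6⊕b7⊕b12⊕b13⊕b14⊕b15 = 0⊕0⊕1⊕1⊕0⊕1⊕1⊕1 = 1
s8: b8⊕b9⊕b10⊕b11⊕b12⊕b13⊕b14⊕b15 = 1⊕1⊕1⊕1⊕0⊕1⊕1⊕1 = 1
Syndrome (s8...s1) = 1101 → position 13.
Flip bit 13: corrected codeword = 111001111110011
Data bits at positions 3,5,6,7,9,10,11,12,13,14,15: 10111110011

10111110011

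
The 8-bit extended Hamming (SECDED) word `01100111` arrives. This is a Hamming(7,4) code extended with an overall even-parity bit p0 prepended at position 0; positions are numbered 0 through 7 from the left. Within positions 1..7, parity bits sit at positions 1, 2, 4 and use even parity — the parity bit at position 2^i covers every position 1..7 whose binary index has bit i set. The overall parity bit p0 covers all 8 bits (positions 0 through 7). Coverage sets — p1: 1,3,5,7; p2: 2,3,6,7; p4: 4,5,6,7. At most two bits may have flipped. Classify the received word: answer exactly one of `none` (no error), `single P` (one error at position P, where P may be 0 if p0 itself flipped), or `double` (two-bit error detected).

single 7

s1: b1⊕b3⊕b5⊕b7 = 1⊕0⊕1⊕1 = 1
s2: b2⊕b3⊕b6⊕b7 = 1⊕0⊕1⊕1 = 1
s4: b4⊕b5⊕b6⊕b7 = 0⊕1⊕1⊕1 = 1
Syndrome (s4...s1) = 111 → position 7.
Overall parity (XOR of all 8 bits, including p0): 0⊕1⊕1⊕0⊕0⊕1⊕1⊕1 = 1
Overall=1, syndrome position=7 → single-bit error at position 7.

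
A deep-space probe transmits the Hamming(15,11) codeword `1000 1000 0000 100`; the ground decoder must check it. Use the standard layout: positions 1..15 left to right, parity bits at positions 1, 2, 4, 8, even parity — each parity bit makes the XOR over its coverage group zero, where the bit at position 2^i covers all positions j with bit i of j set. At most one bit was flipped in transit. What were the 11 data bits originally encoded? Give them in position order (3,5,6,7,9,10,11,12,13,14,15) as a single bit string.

s1: b1⊕b3⊕b5⊕b7⊕b9⊕b11⊕b13⊕b15 = 1⊕0⊕1⊕0⊕0⊕0⊕1⊕0 = 1
s2: b2⊕b3⊕b6⊕b7⊕b10⊕b11⊕b14⊕b15 = 0⊕0⊕0⊕0⊕0⊕0⊕0⊕0 = 0
s4: b4⊕b5⊕b6⊕b7⊕b12⊕b13⊕b14⊕b15 = 0⊕1⊕0⊕0⊕0⊕1⊕0⊕0 = 0
s8: b8⊕b9⊕b10⊕b11⊕b12⊕b13⊕b14⊕b15 = 0⊕0⊕0⊕0⊕0⊕1⊕0⊕0 = 1
Syndrome (s8...s1) = 1001 → position 9.
Flip bit 9: corrected codeword = 100010001000100
Data bits at positions 3,5,6,7,9,10,11,12,13,14,15: 01001000100

01001000100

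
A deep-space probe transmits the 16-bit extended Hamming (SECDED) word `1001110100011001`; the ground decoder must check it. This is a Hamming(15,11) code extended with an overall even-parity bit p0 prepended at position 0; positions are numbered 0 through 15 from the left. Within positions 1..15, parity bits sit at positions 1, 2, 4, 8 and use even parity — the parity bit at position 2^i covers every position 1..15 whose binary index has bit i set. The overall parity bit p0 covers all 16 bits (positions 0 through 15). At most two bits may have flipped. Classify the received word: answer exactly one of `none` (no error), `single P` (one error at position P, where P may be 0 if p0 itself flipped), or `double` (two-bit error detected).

double

s1: b1⊕b3⊕b5⊕b7⊕b9⊕b11⊕b13⊕b15 = 0⊕1⊕1⊕1⊕0⊕1⊕0⊕1 = 1
s2: b2⊕b3⊕b6⊕b7⊕b10⊕b11⊕b14⊕b15 = 0⊕1⊕0⊕1⊕0⊕1⊕0⊕1 = 0
s4: b4⊕b5⊕b6⊕b7⊕b12⊕b13⊕b14⊕b15 = 1⊕1⊕0⊕1⊕1⊕0⊕0⊕1 = 1
s8: b8⊕b9⊕b10⊕b11⊕b12⊕b13⊕b14⊕b15 = 0⊕0⊕0⊕1⊕1⊕0⊕0⊕1 = 1
Syndrome (s8...s1) = 1101 → position 13.
Overall parity (XOR of all 16 bits, including p0): 1⊕0⊕0⊕1⊕1⊕1⊕0⊕1⊕0⊕0⊕0⊕1⊕1⊕0⊕0⊕1 = 0
Overall=0, syndrome position=13 → double-bit error detected (uncorrectable).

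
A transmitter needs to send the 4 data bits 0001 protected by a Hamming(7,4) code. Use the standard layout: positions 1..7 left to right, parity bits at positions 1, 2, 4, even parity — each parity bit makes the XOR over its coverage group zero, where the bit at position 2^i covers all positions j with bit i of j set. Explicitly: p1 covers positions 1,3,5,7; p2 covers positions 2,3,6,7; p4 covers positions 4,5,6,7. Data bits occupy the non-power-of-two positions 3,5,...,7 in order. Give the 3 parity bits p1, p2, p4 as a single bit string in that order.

Place data bits at non-power-of-two positions: b3=0, b5=0, b6=0, b7=1.
p1 = XOR of data positions {3,5,7} = 0⊕0⊕1 = 1
p2 = XOR of data positions {3,6,7} = 0⊕0⊕1 = 1
p4 = XOR of data positions {5,6,7} = 0⊕0⊕1 = 1
Parity bits p1,p2,p4 = 111

111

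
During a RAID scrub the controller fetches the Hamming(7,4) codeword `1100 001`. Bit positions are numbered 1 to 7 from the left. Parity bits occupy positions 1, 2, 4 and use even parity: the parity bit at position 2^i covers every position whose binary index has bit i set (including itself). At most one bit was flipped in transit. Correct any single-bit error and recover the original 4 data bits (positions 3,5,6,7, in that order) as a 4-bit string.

s1: b1⊕b3⊕b5⊕b7 = 1⊕0⊕0⊕1 = 0
s2: b2⊕b3⊕b6⊕b7 = 1⊕0⊕0⊕1 = 0
s4: b4⊕b5⊕b6⊕b7 = 0⊕0⊕0⊕1 = 1
Syndrome (s4...s1) = 100 → position 4.
Flip bit 4: corrected codeword = 1101001
Data bits at positions 3,5,6,7: 0001

0001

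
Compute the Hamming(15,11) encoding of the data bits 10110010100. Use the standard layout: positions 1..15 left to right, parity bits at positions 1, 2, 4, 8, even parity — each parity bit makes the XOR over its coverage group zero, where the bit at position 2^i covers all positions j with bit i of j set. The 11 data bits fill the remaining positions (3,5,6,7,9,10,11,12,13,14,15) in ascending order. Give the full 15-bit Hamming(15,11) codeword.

001101100010100

Place data bits at non-power-of-two positions: b3=1, b5=0, b6=1, b7=1, b9=0, b10=0, b11=1, b12=0, b13=1, b14=0, b15=0.
p1 = XOR of data positions {3,5,7,9,11,13,15} = 1⊕0⊕1⊕0⊕1⊕1⊕0 = 0
p2 = XOR of data positions {3,6,7,10,11,14,15} = 1⊕1⊕1⊕0⊕1⊕0⊕0 = 0
p4 = XOR of data positions {5,6,7,12,13,14,15} = 0⊕1⊕1⊕0⊕1⊕0⊕0 = 1
p8 = XOR of data positions {9,10,11,12,13,14,15} = 0⊕0⊕1⊕0⊕1⊕0⊕0 = 0
Codeword b1..b15 = 001101100010100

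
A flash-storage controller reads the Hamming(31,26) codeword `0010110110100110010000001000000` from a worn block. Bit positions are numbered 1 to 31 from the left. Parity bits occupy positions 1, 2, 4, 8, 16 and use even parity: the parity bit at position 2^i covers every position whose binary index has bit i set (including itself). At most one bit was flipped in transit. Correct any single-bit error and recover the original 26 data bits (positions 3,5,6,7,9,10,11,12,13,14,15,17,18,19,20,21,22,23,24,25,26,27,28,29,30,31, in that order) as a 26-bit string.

11101010011010000001000000

s1: b1⊕b3⊕b5⊕b7⊕b9⊕b11⊕b13⊕b15⊕b17⊕b19⊕b21⊕b23⊕b25⊕b27⊕b29⊕b31 = 0⊕1⊕1⊕0⊕1⊕1⊕0⊕1⊕0⊕0⊕0⊕0⊕1⊕0⊕0⊕0 = 0
s2: b2⊕b3⊕b6⊕b7⊕b10⊕b11⊕b14⊕b15⊕b18⊕b19⊕b22⊕b23⊕b26⊕b27⊕b30⊕b31 = 0⊕1⊕1⊕0⊕0⊕1⊕1⊕1⊕1⊕0⊕0⊕0⊕0⊕0⊕0⊕0 = 0
s4: b4⊕b5⊕b6⊕b7⊕b12⊕b13⊕b14⊕b15⊕b20⊕b21⊕b22⊕b23⊕b28⊕b29⊕b30⊕b31 = 0⊕1⊕1⊕0⊕0⊕0⊕1⊕1⊕0⊕0⊕0⊕0⊕0⊕0⊕0⊕0 = 0
s8: b8⊕b9⊕b10⊕b11⊕b12⊕b13⊕b14⊕b15⊕b24⊕b25⊕b26⊕b27⊕b28⊕b29⊕b30⊕b31 = 1⊕1⊕0⊕1⊕0⊕0⊕1⊕1⊕0⊕1⊕0⊕0⊕0⊕0⊕0⊕0 = 0
s16: b16⊕b17⊕b18⊕b19⊕b20⊕b21⊕b22⊕b23⊕b24⊕b25⊕b26⊕b27⊕b28⊕b29⊕b30⊕b31 = 0⊕0⊕1⊕0⊕0⊕0⊕0⊕0⊕0⊕1⊕0⊕0⊕0⊕0⊕0⊕0 = 0
Syndrome (s16...s1) = 00000 → position 0 (no error).
No correction needed.
Data bits at positions 3,5,6,7,9,10,11,12,13,14,15,17,18,19,20,21,22,23,24,25,26,27,28,29,30,31: 11101010011010000001000000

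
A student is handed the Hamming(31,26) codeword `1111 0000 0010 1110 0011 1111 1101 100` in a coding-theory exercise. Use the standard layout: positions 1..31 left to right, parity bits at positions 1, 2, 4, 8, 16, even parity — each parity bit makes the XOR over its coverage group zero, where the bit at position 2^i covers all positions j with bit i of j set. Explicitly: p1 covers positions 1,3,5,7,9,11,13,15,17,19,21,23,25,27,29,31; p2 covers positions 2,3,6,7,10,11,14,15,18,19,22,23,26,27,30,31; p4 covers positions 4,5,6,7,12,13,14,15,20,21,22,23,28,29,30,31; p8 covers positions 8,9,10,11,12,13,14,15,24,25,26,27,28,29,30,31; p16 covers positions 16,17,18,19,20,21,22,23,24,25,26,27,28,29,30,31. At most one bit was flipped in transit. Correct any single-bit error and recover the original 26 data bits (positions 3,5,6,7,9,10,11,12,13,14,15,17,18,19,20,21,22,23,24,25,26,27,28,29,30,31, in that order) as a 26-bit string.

s1: b1⊕b3⊕b5⊕b7⊕b9⊕b11⊕b13⊕b15⊕b17⊕b19⊕b21⊕b23⊕b25⊕b27⊕b29⊕b31 = 1⊕1⊕0⊕0⊕0⊕1⊕1⊕1⊕0⊕1⊕1⊕1⊕1⊕0⊕1⊕0 = 0
s2: b2⊕b3⊕b6⊕b7⊕b10⊕b11⊕b14⊕b15⊕b18⊕b19⊕b22⊕b23⊕b26⊕b27⊕b30⊕b31 = 1⊕1⊕0⊕0⊕0⊕1⊕1⊕1⊕0⊕1⊕1⊕1⊕1⊕0⊕0⊕0 = 1
s4: b4⊕b5⊕b6⊕b7⊕b12⊕b13⊕b14⊕b15⊕b20⊕b21⊕b22⊕b23⊕b28⊕b29⊕b30⊕b31 = 1⊕0⊕0⊕0⊕0⊕1⊕1⊕1⊕1⊕1⊕1⊕1⊕1⊕1⊕0⊕0 = 0
s8: b8⊕b9⊕b10⊕b11⊕b12⊕b13⊕b14⊕b15⊕b24⊕b25⊕b26⊕b27⊕b28⊕b29⊕b30⊕b31 = 0⊕0⊕0⊕1⊕0⊕1⊕1⊕1⊕1⊕1⊕1⊕0⊕1⊕1⊕0⊕0 = 1
s16: b16⊕b17⊕b18⊕b19⊕b20⊕b21⊕b22⊕b23⊕b24⊕b25⊕b26⊕b27⊕b28⊕b29⊕b30⊕b31 = 0⊕0⊕0⊕1⊕1⊕1⊕1⊕1⊕1⊕1⊕1⊕0⊕1⊕1⊕0⊕0 = 0
Syndrome (s16...s1) = 01010 → position 10.
Flip bit 10: corrected codeword = 1111000001101110001111111101100
Data bits at positions 3,5,6,7,9,10,11,12,13,14,15,17,18,19,20,21,22,23,24,25,26,27,28,29,30,31: 10000110111001111111101100

10000110111001111111101100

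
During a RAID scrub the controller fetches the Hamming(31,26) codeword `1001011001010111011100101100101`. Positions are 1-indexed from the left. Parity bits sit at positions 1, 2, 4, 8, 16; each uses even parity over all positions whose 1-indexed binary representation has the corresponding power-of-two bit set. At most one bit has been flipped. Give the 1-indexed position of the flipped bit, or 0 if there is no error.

16

s1: b1⊕b3⊕b5⊕b7⊕b9⊕b11⊕b13⊕b15⊕b17⊕b19⊕b21⊕b23⊕b25⊕b27⊕b29⊕b31 = 1⊕0⊕0⊕1⊕0⊕0⊕0⊕1⊕0⊕1⊕0⊕1⊕1⊕0⊕1⊕1 = 0
s2: b2⊕b3⊕b6⊕b7⊕b10⊕b11⊕b14⊕b15⊕b18⊕b19⊕b22⊕b23⊕b26⊕b27⊕b30⊕b31 = 0⊕0⊕1⊕1⊕1⊕0⊕1⊕1⊕1⊕1⊕0⊕1⊕1⊕0⊕0⊕1 = 0
s4: b4⊕b5⊕b6⊕b7⊕b12⊕b13⊕b14⊕b15⊕b20⊕b21⊕b22⊕b23⊕b28⊕b29⊕b30⊕b31 = 1⊕0⊕1⊕1⊕1⊕0⊕1⊕1⊕1⊕0⊕0⊕1⊕0⊕1⊕0⊕1 = 0
s8: b8⊕b9⊕b10⊕b11⊕b12⊕b13⊕b14⊕b15⊕b24⊕b25⊕b26⊕b27⊕b28⊕b29⊕b30⊕b31 = 0⊕0⊕1⊕0⊕1⊕0⊕1⊕1⊕0⊕1⊕1⊕0⊕0⊕1⊕0⊕1 = 0
s16: b16⊕b17⊕b18⊕b19⊕b20⊕b21⊕b22⊕b23⊕b24⊕b25⊕b26⊕b27⊕b28⊕b29⊕b30⊕b31 = 1⊕0⊕1⊕1⊕1⊕0⊕0⊕1⊕0⊕1⊕1⊕0⊕0⊕1⊕0⊕1 = 1
Syndrome (s16...s1) = 10000 → position 16.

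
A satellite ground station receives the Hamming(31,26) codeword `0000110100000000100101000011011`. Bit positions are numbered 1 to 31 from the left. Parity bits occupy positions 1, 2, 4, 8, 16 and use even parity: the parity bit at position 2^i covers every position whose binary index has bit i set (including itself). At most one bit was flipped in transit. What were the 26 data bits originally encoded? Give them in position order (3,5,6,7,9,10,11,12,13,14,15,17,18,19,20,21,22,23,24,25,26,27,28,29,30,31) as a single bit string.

01100000000100101000011001

s1: b1⊕b3⊕b5⊕b7⊕b9⊕b11⊕b13⊕b15⊕b17⊕b19⊕b21⊕b23⊕b25⊕b27⊕b29⊕b31 = 0⊕0⊕1⊕0⊕0⊕0⊕0⊕0⊕1⊕0⊕0⊕0⊕0⊕1⊕0⊕1 = 0
s2: b2⊕b3⊕b6⊕b7⊕b10⊕b11⊕b14⊕b15⊕b18⊕b19⊕b22⊕b23⊕b26⊕b27⊕b30⊕b31 = 0⊕0⊕1⊕0⊕0⊕0⊕0⊕0⊕0⊕0⊕1⊕0⊕0⊕1⊕1⊕1 = 1
s4: b4⊕b5⊕b6⊕b7⊕b12⊕b13⊕b14⊕b15⊕b20⊕b21⊕b22⊕b23⊕b28⊕b29⊕b30⊕b31 = 0⊕1⊕1⊕0⊕0⊕0⊕0⊕0⊕1⊕0⊕1⊕0⊕1⊕0⊕1⊕1 = 1
s8: b8⊕b9⊕b10⊕b11⊕b12⊕b13⊕b14⊕b15⊕b24⊕b25⊕b26⊕b27⊕b28⊕b29⊕b30⊕b31 = 1⊕0⊕0⊕0⊕0⊕0⊕0⊕0⊕0⊕0⊕0⊕1⊕1⊕0⊕1⊕1 = 1
s16: b16⊕b17⊕b18⊕b19⊕b20⊕b21⊕b22⊕b23⊕b24⊕b25⊕b26⊕b27⊕b28⊕b29⊕b30⊕b31 = 0⊕1⊕0⊕0⊕1⊕0⊕1⊕0⊕0⊕0⊕0⊕1⊕1⊕0⊕1⊕1 = 1
Syndrome (s16...s1) = 11110 → position 30.
Flip bit 30: corrected codeword = 0000110100000000100101000011001
Data bits at positions 3,5,6,7,9,10,11,12,13,14,15,17,18,19,20,21,22,23,24,25,26,27,28,29,30,31: 01100000000100101000011001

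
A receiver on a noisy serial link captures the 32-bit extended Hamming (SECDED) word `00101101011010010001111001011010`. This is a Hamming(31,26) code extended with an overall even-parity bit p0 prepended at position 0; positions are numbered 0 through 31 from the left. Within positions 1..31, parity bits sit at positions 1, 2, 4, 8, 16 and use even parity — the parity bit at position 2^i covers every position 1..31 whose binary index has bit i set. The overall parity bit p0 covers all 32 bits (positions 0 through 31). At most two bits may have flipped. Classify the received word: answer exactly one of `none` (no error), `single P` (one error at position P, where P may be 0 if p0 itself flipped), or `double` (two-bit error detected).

none

s1: b1⊕b3⊕b5⊕b7⊕b9⊕b11⊕b13⊕b15⊕b17⊕b19⊕b21⊕b23⊕b25⊕b27⊕b29⊕b31 = 0⊕0⊕1⊕1⊕1⊕0⊕0⊕1⊕0⊕1⊕1⊕0⊕1⊕1⊕0⊕0 = 0
s2: b2⊕b3⊕b6⊕b7⊕b10⊕b11⊕b14⊕b15⊕b18⊕b19⊕b22⊕b23⊕b26⊕b27⊕b30⊕b31 = 1⊕0⊕0⊕1⊕1⊕0⊕0⊕1⊕0⊕1⊕1⊕0⊕0⊕1⊕1⊕0 = 0
s4: b4⊕b5⊕b6⊕b7⊕b12⊕b13⊕b14⊕b15⊕b20⊕b21⊕b22⊕b23⊕b28⊕b29⊕b30⊕b31 = 1⊕1⊕0⊕1⊕1⊕0⊕0⊕1⊕1⊕1⊕1⊕0⊕1⊕0⊕1⊕0 = 0
s8: b8⊕b9⊕b10⊕b11⊕b12⊕b13⊕b14⊕b15⊕b24⊕b25⊕b26⊕b27⊕b28⊕b29⊕b30⊕b31 = 0⊕1⊕1⊕0⊕1⊕0⊕0⊕1⊕0⊕1⊕0⊕1⊕1⊕0⊕1⊕0 = 0
s16: b16⊕b17⊕b18⊕b19⊕b20⊕b21⊕b22⊕b23⊕b24⊕b25⊕b26⊕b27⊕b28⊕b29⊕b30⊕b31 = 0⊕0⊕0⊕1⊕1⊕1⊕1⊕0⊕0⊕1⊕0⊕1⊕1⊕0⊕1⊕0 = 0
Syndrome (s16...s1) = 00000 → position 0 (no error).
Overall parity (XOR of all 32 bits, including p0): 0⊕0⊕1⊕0⊕1⊕1⊕0⊕1⊕0⊕1⊕1⊕0⊕1⊕0⊕0⊕1⊕0⊕0⊕0⊕1⊕1⊕1⊕1⊕0⊕0⊕1⊕0⊕1⊕1⊕0⊕1⊕0 = 0
Overall=0, syndrome position=0 → no error.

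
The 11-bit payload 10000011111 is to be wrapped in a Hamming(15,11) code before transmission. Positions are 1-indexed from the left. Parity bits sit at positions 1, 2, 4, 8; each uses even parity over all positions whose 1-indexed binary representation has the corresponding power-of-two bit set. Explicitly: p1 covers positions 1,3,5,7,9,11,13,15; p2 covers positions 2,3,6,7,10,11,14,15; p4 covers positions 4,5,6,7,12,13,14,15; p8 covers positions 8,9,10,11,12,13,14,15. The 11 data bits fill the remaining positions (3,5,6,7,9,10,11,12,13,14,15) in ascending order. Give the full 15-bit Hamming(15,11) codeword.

001000010011111

Place data bits at non-power-of-two positions: b3=1, b5=0, b6=0, b7=0, b9=0, b10=0, b11=1, b12=1, b13=1, b14=1, b15=1.
p1 = XOR of data positions {3,5,7,9,11,13,15} = 1⊕0⊕0⊕0⊕1⊕1⊕1 = 0
p2 = XOR of data positions {3,6,7,10,11,14,15} = 1⊕0⊕0⊕0⊕1⊕1⊕1 = 0
p4 = XOR of data positions {5,6,7,12,13,14,15} = 0⊕0⊕0⊕1⊕1⊕1⊕1 = 0
p8 = XOR of data positions {9,10,11,12,13,14,15} = 0⊕0⊕1⊕1⊕1⊕1⊕1 = 1
Codeword b1..b15 = 001000010011111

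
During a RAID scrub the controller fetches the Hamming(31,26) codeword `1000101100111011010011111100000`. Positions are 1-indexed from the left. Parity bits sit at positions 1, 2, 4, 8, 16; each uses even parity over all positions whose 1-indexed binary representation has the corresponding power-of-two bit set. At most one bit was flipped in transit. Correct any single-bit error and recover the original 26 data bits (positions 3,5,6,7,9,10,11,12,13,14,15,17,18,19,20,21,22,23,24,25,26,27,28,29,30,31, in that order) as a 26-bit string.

s1: b1⊕b3⊕b5⊕b7⊕b9⊕b11⊕b13⊕b15⊕b17⊕b19⊕b21⊕b23⊕b25⊕b27⊕b29⊕b31 = 1⊕0⊕1⊕1⊕0⊕1⊕1⊕1⊕0⊕0⊕1⊕1⊕1⊕0⊕0⊕0 = 1
s2: b2⊕b3⊕b6⊕b7⊕b10⊕b11⊕b14⊕b15⊕b18⊕b19⊕b22⊕b23⊕b26⊕b27⊕b30⊕b31 = 0⊕0⊕0⊕1⊕0⊕1⊕0⊕1⊕1⊕0⊕1⊕1⊕1⊕0⊕0⊕0 = 1
s4: b4⊕b5⊕b6⊕b7⊕b12⊕b13⊕b14⊕b15⊕b20⊕b21⊕b22⊕b23⊕b28⊕b29⊕b30⊕b31 = 0⊕1⊕0⊕1⊕1⊕1⊕0⊕1⊕0⊕1⊕1⊕1⊕0⊕0⊕0⊕0 = 0
s8: b8⊕b9⊕b10⊕b11⊕b12⊕b13⊕b14⊕b15⊕b24⊕b25⊕b26⊕b27⊕b28⊕b29⊕b30⊕b31 = 1⊕0⊕0⊕1⊕1⊕1⊕0⊕1⊕1⊕1⊕1⊕0⊕0⊕0⊕0⊕0 = 0
s16: b16⊕b17⊕b18⊕b19⊕b20⊕b21⊕b22⊕b23⊕b24⊕b25⊕b26⊕b27⊕b28⊕b29⊕b30⊕b31 = 1⊕0⊕1⊕0⊕0⊕1⊕1⊕1⊕1⊕1⊕1⊕0⊕0⊕0⊕0⊕0 = 0
Syndrome (s16...s1) = 00011 → position 3.
Flip bit 3: corrected codeword = 1010101100111011010011111100000
Data bits at positions 3,5,6,7,9,10,11,12,13,14,15,17,18,19,20,21,22,23,24,25,26,27,28,29,30,31: 11010011101010011111100000

11010011101010011111100000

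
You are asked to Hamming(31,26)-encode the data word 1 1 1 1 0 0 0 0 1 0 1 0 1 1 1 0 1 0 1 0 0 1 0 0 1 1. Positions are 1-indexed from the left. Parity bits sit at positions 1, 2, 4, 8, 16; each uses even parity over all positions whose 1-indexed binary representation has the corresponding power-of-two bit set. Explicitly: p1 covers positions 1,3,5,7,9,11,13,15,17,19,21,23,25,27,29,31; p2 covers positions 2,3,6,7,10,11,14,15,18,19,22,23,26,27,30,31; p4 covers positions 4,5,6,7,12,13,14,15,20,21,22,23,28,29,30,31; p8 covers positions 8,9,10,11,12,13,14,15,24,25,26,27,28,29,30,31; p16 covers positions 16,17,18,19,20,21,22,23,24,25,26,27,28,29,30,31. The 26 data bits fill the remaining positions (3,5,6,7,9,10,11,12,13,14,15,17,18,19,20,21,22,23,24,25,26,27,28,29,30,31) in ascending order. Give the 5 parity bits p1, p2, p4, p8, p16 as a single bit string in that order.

00100

Place data bits at non-power-of-two positions: b3=1, b5=1, b6=1, b7=1, b9=0, b10=0, b11=0, b12=0, b13=1, b14=0, b15=1, b17=0, b18=1, b19=1, b20=1, b21=0, b22=1, b23=0, b24=1, b25=0, b26=0, b27=1, b28=0, b29=0, b30=1, b31=1.
p1 = XOR of data positions {3,5,7,9,11,13,15,17,19,21,23,25,27,29,31} = 1⊕1⊕1⊕0⊕0⊕1⊕1⊕0⊕1⊕0⊕0⊕0⊕1⊕0⊕1 = 0
p2 = XOR of data positions {3,6,7,10,11,14,15,18,19,22,23,26,27,30,31} = 1⊕1⊕1⊕0⊕0⊕0⊕1⊕1⊕1⊕1⊕0⊕0⊕1⊕1⊕1 = 0
p4 = XOR of data positions {5,6,7,12,13,14,15,20,21,22,23,28,29,30,31} = 1⊕1⊕1⊕0⊕1⊕0⊕1⊕1⊕0⊕1⊕0⊕0⊕0⊕1⊕1 = 1
p8 = XOR of data positions {9,10,11,12,13,14,15,24,25,26,27,28,29,30,31} = 0⊕0⊕0⊕0⊕1⊕0⊕1⊕1⊕0⊕0⊕1⊕0⊕0⊕1⊕1 = 0
p16 = XOR of data positions {17,18,19,20,21,22,23,24,25,26,27,28,29,30,31} = 0⊕1⊕1⊕1⊕0⊕1⊕0⊕1⊕0⊕0⊕1⊕0⊕0⊕1⊕1 = 0
Parity bits p1,p2,p4,p8,p16 = 00100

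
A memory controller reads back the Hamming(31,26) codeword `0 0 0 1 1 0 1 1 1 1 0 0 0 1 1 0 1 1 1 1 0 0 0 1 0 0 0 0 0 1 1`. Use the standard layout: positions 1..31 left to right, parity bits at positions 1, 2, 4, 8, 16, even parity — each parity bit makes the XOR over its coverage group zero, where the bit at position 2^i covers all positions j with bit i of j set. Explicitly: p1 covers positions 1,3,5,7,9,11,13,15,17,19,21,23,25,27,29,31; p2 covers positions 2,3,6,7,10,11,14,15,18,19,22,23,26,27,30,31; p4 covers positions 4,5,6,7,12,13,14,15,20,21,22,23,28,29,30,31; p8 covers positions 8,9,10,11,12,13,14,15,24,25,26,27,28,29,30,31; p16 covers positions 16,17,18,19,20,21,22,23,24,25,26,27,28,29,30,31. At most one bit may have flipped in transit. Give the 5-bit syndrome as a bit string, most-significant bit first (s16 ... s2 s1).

s1: b1⊕b3⊕b5⊕b7⊕b9⊕b11⊕b13⊕b15⊕b17⊕b19⊕b21⊕b23⊕b25⊕b27⊕b29⊕b31 = 0⊕0⊕1⊕1⊕1⊕0⊕0⊕1⊕1⊕1⊕0⊕0⊕0⊕0⊕0⊕1 = 1
s2: b2⊕b3⊕b6⊕b7⊕b10⊕b11⊕b14⊕b15⊕b18⊕b19⊕b22⊕b23⊕b26⊕b27⊕b30⊕b31 = 0⊕0⊕0⊕1⊕1⊕0⊕1⊕1⊕1⊕1⊕0⊕0⊕0⊕0⊕1⊕1 = 0
s4: b4⊕b5⊕b6⊕b7⊕b12⊕b13⊕b14⊕b15⊕b20⊕b21⊕b22⊕b23⊕b28⊕b29⊕b30⊕b31 = 1⊕1⊕0⊕1⊕0⊕0⊕1⊕1⊕1⊕0⊕0⊕0⊕0⊕0⊕1⊕1 = 0
s8: b8⊕b9⊕b10⊕b11⊕b12⊕b13⊕b14⊕b15⊕b24⊕b25⊕b26⊕b27⊕b28⊕b29⊕b30⊕b31 = 1⊕1⊕1⊕0⊕0⊕0⊕1⊕1⊕1⊕0⊕0⊕0⊕0⊕0⊕1⊕1 = 0
s16: b16⊕b17⊕b18⊕b19⊕b20⊕b21⊕b22⊕b23⊕b24⊕b25⊕b26⊕b27⊕b28⊕b29⊕b30⊕b31 = 0⊕1⊕1⊕1⊕1⊕0⊕0⊕0⊕1⊕0⊕0⊕0⊕0⊕0⊕1⊕1 = 1
Syndrome (s16...s1) = 10001 → position 17.

10001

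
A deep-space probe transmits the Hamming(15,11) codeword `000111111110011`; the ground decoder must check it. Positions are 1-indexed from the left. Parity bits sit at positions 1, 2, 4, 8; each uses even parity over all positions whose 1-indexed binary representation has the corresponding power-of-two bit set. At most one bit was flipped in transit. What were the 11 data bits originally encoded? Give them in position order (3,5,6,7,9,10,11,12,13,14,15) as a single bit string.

01111110011

s1: b1⊕b3⊕b5⊕b7⊕b9⊕b11⊕b13⊕b15 = 0⊕0⊕1⊕1⊕1⊕1⊕0⊕1 = 1
s2: b2⊕b3⊕b6⊕b7⊕b10⊕b11⊕b14⊕b15 = 0⊕0⊕1⊕1⊕1⊕1⊕1⊕1 = 0
s4: b4⊕b5⊕b6⊕b7⊕b12⊕b13⊕b14⊕b15 = 1⊕1⊕1⊕1⊕0⊕0⊕1⊕1 = 0
s8: b8⊕b9⊕b10⊕b11⊕b12⊕b13⊕b14⊕b15 = 1⊕1⊕1⊕1⊕0⊕0⊕1⊕1 = 0
Syndrome (s8...s1) = 0001 → position 1.
Flip bit 1: corrected codeword = 100111111110011
Data bits at positions 3,5,6,7,9,10,11,12,13,14,15: 01111110011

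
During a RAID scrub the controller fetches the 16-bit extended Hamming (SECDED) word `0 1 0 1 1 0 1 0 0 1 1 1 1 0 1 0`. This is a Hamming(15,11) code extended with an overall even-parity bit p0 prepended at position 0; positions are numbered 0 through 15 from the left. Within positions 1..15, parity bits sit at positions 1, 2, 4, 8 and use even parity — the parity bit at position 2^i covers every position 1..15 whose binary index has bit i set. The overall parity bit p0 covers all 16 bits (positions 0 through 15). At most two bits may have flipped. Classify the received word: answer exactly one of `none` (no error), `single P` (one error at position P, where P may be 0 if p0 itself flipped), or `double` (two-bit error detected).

single 10

s1: b1⊕b3⊕b5⊕b7⊕b9⊕b11⊕b13⊕b15 = 1⊕1⊕0⊕0⊕1⊕1⊕0⊕0 = 0
s2: b2⊕b3⊕b6⊕b7⊕b10⊕b11⊕b14⊕b15 = 0⊕1⊕1⊕0⊕1⊕1⊕1⊕0 = 1
s4: b4⊕b5⊕b6⊕b7⊕b12⊕b13⊕b14⊕b15 = 1⊕0⊕1⊕0⊕1⊕0⊕1⊕0 = 0
s8: b8⊕b9⊕b10⊕b11⊕b12⊕b13⊕b14⊕b15 = 0⊕1⊕1⊕1⊕1⊕0⊕1⊕0 = 1
Syndrome (s8...s1) = 1010 → position 10.
Overall parity (XOR of all 16 bits, including p0): 0⊕1⊕0⊕1⊕1⊕0⊕1⊕0⊕0⊕1⊕1⊕1⊕1⊕0⊕1⊕0 = 1
Overall=1, syndrome position=10 → single-bit error at position 10.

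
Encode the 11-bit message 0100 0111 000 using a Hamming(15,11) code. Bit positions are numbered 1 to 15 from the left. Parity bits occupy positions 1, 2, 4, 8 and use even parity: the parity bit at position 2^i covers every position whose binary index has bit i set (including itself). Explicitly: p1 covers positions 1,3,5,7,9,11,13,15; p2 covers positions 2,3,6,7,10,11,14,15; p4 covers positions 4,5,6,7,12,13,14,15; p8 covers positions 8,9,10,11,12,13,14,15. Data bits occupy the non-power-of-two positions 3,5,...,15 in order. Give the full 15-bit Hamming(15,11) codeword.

000010010111000

Place data bits at non-power-of-two positions: b3=0, b5=1, b6=0, b7=0, b9=0, b10=1, b11=1, b12=1, b13=0, b14=0, b15=0.
p1 = XOR of data positions {3,5,7,9,11,13,15} = 0⊕1⊕0⊕0⊕1⊕0⊕0 = 0
p2 = XOR of data positions {3,6,7,10,11,14,15} = 0⊕0⊕0⊕1⊕1⊕0⊕0 = 0
p4 = XOR of data positions {5,6,7,12,13,14,15} = 1⊕0⊕0⊕1⊕0⊕0⊕0 = 0
p8 = XOR of data positions {9,10,11,12,13,14,15} = 0⊕1⊕1⊕1⊕0⊕0⊕0 = 1
Codeword b1..b15 = 000010010111000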